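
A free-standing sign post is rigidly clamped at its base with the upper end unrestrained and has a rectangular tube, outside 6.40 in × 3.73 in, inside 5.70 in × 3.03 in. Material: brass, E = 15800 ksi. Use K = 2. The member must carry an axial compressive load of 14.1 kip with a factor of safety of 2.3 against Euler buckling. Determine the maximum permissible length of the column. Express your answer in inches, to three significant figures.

Weak-axis I_min = (h_o·b_o³ − h_i·b_i³)/12 with b_o = 3.73, b_i = 3.030 in (shorter outer/inner sides).
I_min = (6.40×3.73³ − 5.700×3.030³)/12 = 14.46 in⁴
Required critical load P_cr = n·P = 2.3 × 14.1 = 32.43 kip = 3.243×10^4 lb
From P_cr = π²EI/(K·L)²:  L = (1/K)·√(π²EI/P_cr) = (1/2)·√(π²×1.58×10^7×14.46/3.243×10^4)
L = 132 in

L_max ≈ 132 in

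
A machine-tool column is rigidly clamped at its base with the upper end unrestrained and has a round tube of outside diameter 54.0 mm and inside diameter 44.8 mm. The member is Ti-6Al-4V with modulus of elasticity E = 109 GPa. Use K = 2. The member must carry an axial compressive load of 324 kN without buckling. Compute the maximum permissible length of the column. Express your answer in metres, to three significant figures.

d_o = 54.0 mm, d_i = 44.8 mm
I = π(d_o⁴ − d_i⁴)/64 = π(54.0⁴ − 44.80⁴)/64 = 2.197×10^5 mm⁴
I = 2.197×10^-7 m⁴
At the buckling limit P_cr = P = 3.240×10^5 N
From P_cr = π²EI/(K·L)²:  L = (1/K)·√(π²EI/P_cr) = (1/2)·√(π²×1.09×10^11×2.197×10^-7/3.240×10^5)
L = 0.427 m

L_max ≈ 0.427 m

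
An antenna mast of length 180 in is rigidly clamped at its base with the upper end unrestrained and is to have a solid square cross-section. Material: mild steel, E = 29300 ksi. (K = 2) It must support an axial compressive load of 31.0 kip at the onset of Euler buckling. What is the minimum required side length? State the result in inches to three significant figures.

a ≈ 3.59 in

L_e = K·L = 2 × 180 = 360.0 in
Required I = P_cr·L_e²/(π²E) = 3.100×10^4 × 360.0² / (π² × 2.93×10^7) = 13.89 in⁴
Solid square: I = a⁴/12  ⇒  a = (12I)^(1/4) = (12×13.89)^(1/4) = 3.59 in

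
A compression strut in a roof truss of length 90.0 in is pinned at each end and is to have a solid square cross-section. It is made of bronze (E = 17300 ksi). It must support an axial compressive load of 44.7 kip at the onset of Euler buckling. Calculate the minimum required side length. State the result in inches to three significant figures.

L_e = K·L = 1 × 90.0 = 90.00 in
Required I = P_cr·L_e²/(π²E) = 4.470×10^4 × 90.00² / (π² × 1.73×10^7) = 2.121 in⁴
Solid square: I = a⁴/12  ⇒  a = (12I)^(1/4) = (12×2.121)^(1/4) = 2.25 in

a ≈ 2.25 in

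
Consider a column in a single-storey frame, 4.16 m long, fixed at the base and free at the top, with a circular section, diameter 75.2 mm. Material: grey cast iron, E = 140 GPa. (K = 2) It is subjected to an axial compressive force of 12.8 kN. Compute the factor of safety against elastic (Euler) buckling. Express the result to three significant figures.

n ≈ 2.45

I = πd⁴/64 = π×75.2⁴/64 = 1.570×10^6 mm⁴
I = 1.570×10^6 mm⁴ = 1.570×10^-6 m⁴
Effective length L_e = K·L = 2 × 4.16 = 8.320 m
P_cr = π²EI / L_e² = π² × 140×10⁹ × 1.570×10^-6 / 8.320² = 3.133×10^4 N
Factor of safety n = P_cr / P = 31.334 / 12.8 = 2.45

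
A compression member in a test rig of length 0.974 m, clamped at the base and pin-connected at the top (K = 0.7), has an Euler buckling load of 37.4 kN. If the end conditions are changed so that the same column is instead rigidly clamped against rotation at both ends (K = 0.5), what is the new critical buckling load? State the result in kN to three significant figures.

P_cr ∝ 1/K², so P_cr,new = P_cr,old × (K_old/K_new)² = 37.4 × (0.7/0.5)²
= 37.4 × 1.960 = 73.3 kN

P_cr ≈ 73.3 kN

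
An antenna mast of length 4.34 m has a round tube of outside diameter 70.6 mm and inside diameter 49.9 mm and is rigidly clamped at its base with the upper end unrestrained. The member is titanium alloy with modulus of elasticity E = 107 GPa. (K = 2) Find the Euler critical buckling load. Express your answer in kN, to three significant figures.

P_cr ≈ 12.8 kN

d_o = 70.6 mm, d_i = 49.9 mm
I = π(d_o⁴ − d_i⁴)/64 = π(70.6⁴ − 49.90⁴)/64 = 9.152×10^5 mm⁴
I = 9.152×10^5 mm⁴ = 9.152×10^-7 m⁴
Effective length L_e = K·L = 2 × 4.34 = 8.680 m
P_cr = π²EI / L_e² = π² × 107×10⁹ × 9.152×10^-7 / 8.680² = 1.283×10^4 N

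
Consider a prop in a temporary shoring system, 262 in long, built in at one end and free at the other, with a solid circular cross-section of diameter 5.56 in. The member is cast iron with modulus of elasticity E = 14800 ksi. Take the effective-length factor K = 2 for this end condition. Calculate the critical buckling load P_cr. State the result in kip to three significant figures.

I = πd⁴/64 = π×5.56⁴/64 = 46.91 in⁴
Effective length L_e = K·L = 2 × 262 = 524.0 in
P_cr = π²EI / L_e² = π² × 14800×10³ × 46.91 / 524.0² = 2.496×10^4 lb

P_cr ≈ 25.0 kip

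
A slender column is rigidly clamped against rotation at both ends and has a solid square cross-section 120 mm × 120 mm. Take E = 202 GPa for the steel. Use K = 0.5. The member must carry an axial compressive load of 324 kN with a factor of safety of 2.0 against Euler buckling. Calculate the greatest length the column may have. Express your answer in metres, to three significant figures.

I = a⁴/12 = 120⁴/12 = 1.728×10^7 mm⁴
I = 1.728×10^-5 m⁴
Required critical load P_cr = n·P = 2.0 × 324 = 648.0 kN = 6.480×10^5 N
From P_cr = π²EI/(K·L)²:  L = (1/K)·√(π²EI/P_cr) = (1/0.5)·√(π²×2.02×10^11×1.728×10^-5/6.480×10^5)
L = 14.6 m

L_max ≈ 14.6 m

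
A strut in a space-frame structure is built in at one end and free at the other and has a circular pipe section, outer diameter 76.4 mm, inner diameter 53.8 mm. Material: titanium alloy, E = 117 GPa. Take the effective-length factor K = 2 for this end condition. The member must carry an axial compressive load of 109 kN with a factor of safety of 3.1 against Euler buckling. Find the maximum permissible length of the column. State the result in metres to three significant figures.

d_o = 76.4 mm, d_i = 53.8 mm
I = π(d_o⁴ − d_i⁴)/64 = π(76.4⁴ − 53.80⁴)/64 = 1.261×10^6 mm⁴
I = 1.261×10^-6 m⁴
Required critical load P_cr = n·P = 3.1 × 109 = 337.9 kN = 3.379×10^5 N
From P_cr = π²EI/(K·L)²:  L = (1/K)·√(π²EI/P_cr) = (1/2)·√(π²×1.17×10^11×1.261×10^-6/3.379×10^5)
L = 1.04 m

L_max ≈ 1.04 m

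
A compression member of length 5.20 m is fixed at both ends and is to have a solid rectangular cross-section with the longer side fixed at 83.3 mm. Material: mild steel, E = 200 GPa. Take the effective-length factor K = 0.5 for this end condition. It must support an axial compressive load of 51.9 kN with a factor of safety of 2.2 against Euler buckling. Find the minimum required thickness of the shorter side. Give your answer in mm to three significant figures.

Required P_cr = n·P = 2.2 × 51.9 = 114.2 kN
L_e = K·L = 0.5 × 5.20 = 2.600 m
Required I = P_cr·L_e²/(π²E) = 1.142×10^5 × 2.600² / (π² × 2.00×10^11) = 3.910×10^-7 m⁴
I_req = 3.910×10^5 mm⁴
Rectangle, weak axis: I_min = h·b³/12 with h = 83.3 mm fixed  ⇒  b = (12I/h)^(1/3) = 38.3 mm

b ≈ 38.3 mm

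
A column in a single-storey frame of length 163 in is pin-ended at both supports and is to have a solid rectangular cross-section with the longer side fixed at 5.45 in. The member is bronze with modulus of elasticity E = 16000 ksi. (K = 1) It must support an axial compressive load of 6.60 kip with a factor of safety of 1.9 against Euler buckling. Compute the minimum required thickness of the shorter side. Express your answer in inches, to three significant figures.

b ≈ 1.67 in

Required P_cr = n·P = 1.9 × 6.60 = 12.54 kip
L_e = K·L = 1 × 163 = 163.0 in
Required I = P_cr·L_e²/(π²E) = 1.254×10^4 × 163.0² / (π² × 1.60×10^7) = 2.110 in⁴
Rectangle, weak axis: I_min = h·b³/12 with h = 5.45 in fixed  ⇒  b = (12I/h)^(1/3) = 1.67 in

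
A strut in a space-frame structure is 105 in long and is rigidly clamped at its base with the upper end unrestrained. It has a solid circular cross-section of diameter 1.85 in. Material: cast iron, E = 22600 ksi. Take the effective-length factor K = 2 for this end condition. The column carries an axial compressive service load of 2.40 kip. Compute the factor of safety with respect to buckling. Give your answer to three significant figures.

n ≈ 1.21

I = πd⁴/64 = π×1.85⁴/64 = 0.5750 in⁴
Effective length L_e = K·L = 2 × 105 = 210.0 in
P_cr = π²EI / L_e² = π² × 22600×10³ × 0.5750 / 210.0² = 2.908×10^3 lb
Factor of safety n = P_cr / P = 2.9082 / 2.40 = 1.21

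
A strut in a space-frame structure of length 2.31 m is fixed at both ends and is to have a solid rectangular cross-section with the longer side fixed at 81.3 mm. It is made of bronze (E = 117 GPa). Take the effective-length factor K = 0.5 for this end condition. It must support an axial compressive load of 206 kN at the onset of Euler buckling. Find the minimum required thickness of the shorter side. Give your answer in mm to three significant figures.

L_e = K·L = 0.5 × 2.31 = 1.155 m
Required I = P_cr·L_e²/(π²E) = 2.060×10^5 × 1.155² / (π² × 1.17×10^11) = 2.380×10^-7 m⁴
I_req = 2.380×10^5 mm⁴
Rectangle, weak axis: I_min = h·b³/12 with h = 81.3 mm fixed  ⇒  b = (12I/h)^(1/3) = 32.8 mm

b ≈ 32.8 mm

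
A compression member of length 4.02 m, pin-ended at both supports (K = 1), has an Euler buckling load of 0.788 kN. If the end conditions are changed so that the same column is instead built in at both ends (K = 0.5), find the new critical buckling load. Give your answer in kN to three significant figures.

P_cr ∝ 1/K², so P_cr,new = P_cr,old × (K_old/K_new)² = 0.788 × (1/0.5)²
= 0.788 × 4.000 = 3.15 kN

P_cr ≈ 3.15 kN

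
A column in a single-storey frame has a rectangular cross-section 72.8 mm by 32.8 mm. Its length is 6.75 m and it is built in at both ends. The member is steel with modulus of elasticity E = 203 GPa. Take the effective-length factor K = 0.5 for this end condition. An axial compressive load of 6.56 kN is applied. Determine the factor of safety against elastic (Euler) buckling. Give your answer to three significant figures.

n ≈ 5.74

Buckling occurs about the weak axis: I_min = h·b³/12 with b = 32.8 mm (the shorter side).
I_min = 72.8×32.8³/12 = 2.141×10^5 mm⁴
I = 2.141×10^5 mm⁴ = 2.141×10^-7 m⁴
Effective length L_e = K·L = 0.5 × 6.75 = 3.375 m
P_cr = π²EI / L_e² = π² × 203×10⁹ × 2.141×10^-7 / 3.375² = 3.765×10^4 N
Factor of safety n = P_cr / P = 37.655 / 6.56 = 5.74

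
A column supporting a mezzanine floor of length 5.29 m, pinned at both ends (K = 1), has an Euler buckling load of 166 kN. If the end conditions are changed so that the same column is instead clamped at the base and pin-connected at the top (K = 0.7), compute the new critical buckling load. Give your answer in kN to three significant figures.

P_cr ∝ 1/K², so P_cr,new = P_cr,old × (K_old/K_new)² = 166 × (1/0.7)²
= 166 × 2.041 = 339 kN

P_cr ≈ 339 kN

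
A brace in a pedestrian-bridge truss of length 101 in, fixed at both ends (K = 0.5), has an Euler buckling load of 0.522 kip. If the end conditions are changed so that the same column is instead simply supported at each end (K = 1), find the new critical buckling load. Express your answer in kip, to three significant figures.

P_cr ≈ 0.130 kip

P_cr ∝ 1/K², so P_cr,new = P_cr,old × (K_old/K_new)² = 0.522 × (0.5/1)²
= 0.522 × 0.2500 = 0.130 kip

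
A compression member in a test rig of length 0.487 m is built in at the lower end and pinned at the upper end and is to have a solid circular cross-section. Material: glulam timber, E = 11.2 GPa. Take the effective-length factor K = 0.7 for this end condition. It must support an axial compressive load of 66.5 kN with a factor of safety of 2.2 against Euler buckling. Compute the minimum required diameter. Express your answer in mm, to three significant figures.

Required P_cr = n·P = 2.2 × 66.5 = 146.3 kN
L_e = K·L = 0.7 × 0.487 = 0.3409 m
Required I = P_cr·L_e²/(π²E) = 1.463×10^5 × 0.3409² / (π² × 1.12×10^10) = 1.538×10^-7 m⁴
I_req = 1.538×10^5 mm⁴
Solid circle: I = πd⁴/64  ⇒  d = (64I/π)^(1/4) = (64×1.538×10^5/π)^(1/4) = 42.1 mm

d ≈ 42.1 mm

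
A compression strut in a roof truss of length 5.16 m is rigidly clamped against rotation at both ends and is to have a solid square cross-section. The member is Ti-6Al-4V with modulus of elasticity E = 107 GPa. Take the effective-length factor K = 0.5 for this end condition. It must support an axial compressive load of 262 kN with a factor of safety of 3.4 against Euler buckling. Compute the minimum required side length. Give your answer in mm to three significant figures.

a ≈ 90.6 mm

Required P_cr = n·P = 3.4 × 262 = 890.8 kN
L_e = K·L = 0.5 × 5.16 = 2.580 m
Required I = P_cr·L_e²/(π²E) = 8.908×10^5 × 2.580² / (π² × 1.07×10^11) = 5.615×10^-6 m⁴
I_req = 5.615×10^6 mm⁴
Solid square: I = a⁴/12  ⇒  a = (12I)^(1/4) = (12×5.615×10^6)^(1/4) = 90.6 mm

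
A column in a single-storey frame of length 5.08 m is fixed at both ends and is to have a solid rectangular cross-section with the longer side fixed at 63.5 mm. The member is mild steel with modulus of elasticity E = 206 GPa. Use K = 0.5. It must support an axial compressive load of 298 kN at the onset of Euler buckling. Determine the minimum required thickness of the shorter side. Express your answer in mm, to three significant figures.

b ≈ 56.3 mm

L_e = K·L = 0.5 × 5.08 = 2.540 m
Required I = P_cr·L_e²/(π²E) = 2.980×10^5 × 2.540² / (π² × 2.06×10^11) = 9.456×10^-7 m⁴
I_req = 9.456×10^5 mm⁴
Rectangle, weak axis: I_min = h·b³/12 with h = 63.5 mm fixed  ⇒  b = (12I/h)^(1/3) = 56.3 mm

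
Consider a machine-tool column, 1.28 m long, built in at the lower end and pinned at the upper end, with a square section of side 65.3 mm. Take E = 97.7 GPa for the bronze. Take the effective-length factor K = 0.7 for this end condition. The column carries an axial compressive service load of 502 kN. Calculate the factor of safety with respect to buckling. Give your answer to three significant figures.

n ≈ 3.63

I = a⁴/12 = 65.3⁴/12 = 1.515×10^6 mm⁴
I = 1.515×10^6 mm⁴ = 1.515×10^-6 m⁴
Effective length L_e = K·L = 0.7 × 1.28 = 0.8960 m
P_cr = π²EI / L_e² = π² × 97.7×10⁹ × 1.515×10^-6 / 0.8960² = 1.820×10^6 N
Factor of safety n = P_cr / P = 1819.9 / 502 = 3.63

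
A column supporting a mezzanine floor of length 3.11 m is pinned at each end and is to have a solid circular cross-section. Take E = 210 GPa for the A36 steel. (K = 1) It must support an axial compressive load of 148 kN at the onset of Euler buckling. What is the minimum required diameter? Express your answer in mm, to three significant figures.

d ≈ 61.2 mm

L_e = K·L = 1 × 3.11 = 3.110 m
Required I = P_cr·L_e²/(π²E) = 1.480×10^5 × 3.110² / (π² × 2.10×10^11) = 6.907×10^-7 m⁴
I_req = 6.907×10^5 mm⁴
Solid circle: I = πd⁴/64  ⇒  d = (64I/π)^(1/4) = (64×6.907×10^5/π)^(1/4) = 61.2 mm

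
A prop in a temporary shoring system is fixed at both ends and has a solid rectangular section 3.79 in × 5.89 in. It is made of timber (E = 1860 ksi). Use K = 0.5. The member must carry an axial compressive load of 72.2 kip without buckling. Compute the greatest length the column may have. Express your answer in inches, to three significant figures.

Buckling occurs about the weak axis: I_min = h·b³/12 with b = 3.79 in (the shorter side).
I_min = 5.89×3.79³/12 = 26.72 in⁴
At the buckling limit P_cr = P = 7.220×10^4 lb
From P_cr = π²EI/(K·L)²:  L = (1/K)·√(π²EI/P_cr) = (1/0.5)·√(π²×1.86×10^6×26.72/7.220×10^4)
L = 165 in

L_max ≈ 165 in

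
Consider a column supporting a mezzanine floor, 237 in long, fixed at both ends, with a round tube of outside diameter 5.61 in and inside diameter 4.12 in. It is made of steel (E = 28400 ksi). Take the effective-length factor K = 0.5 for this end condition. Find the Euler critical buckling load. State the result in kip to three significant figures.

d_o = 5.61 in, d_i = 4.12 in
I = π(d_o⁴ − d_i⁴)/64 = π(5.61⁴ − 4.120⁴)/64 = 34.48 in⁴
Effective length L_e = K·L = 0.5 × 237 = 118.5 in
P_cr = π²EI / L_e² = π² × 28400×10³ × 34.48 / 118.5² = 6.882×10^5 lb

P_cr ≈ 688 kip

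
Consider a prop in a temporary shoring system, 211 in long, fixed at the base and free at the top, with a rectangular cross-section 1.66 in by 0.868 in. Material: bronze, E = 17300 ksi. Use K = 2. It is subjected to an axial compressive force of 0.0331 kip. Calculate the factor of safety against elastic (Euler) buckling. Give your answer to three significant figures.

n ≈ 2.62

Buckling occurs about the weak axis: I_min = h·b³/12 with b = 0.868 in (the shorter side).
I_min = 1.66×0.868³/12 = 9.047×10^-2 in⁴
Effective length L_e = K·L = 2 × 211 = 422.0 in
P_cr = π²EI / L_e² = π² × 17300×10³ × 9.047×10^-2 / 422.0² = 86.74 lb
Factor of safety n = P_cr / P = 0.086738 / 0.0331 = 2.62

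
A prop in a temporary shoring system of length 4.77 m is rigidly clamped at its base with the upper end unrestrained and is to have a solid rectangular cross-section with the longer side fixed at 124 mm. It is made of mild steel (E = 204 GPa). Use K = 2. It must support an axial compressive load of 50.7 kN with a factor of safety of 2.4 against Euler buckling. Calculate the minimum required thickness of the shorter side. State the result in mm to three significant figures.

b ≈ 81.0 mm

Required P_cr = n·P = 2.4 × 50.7 = 121.7 kN
L_e = K·L = 2 × 4.77 = 9.540 m
Required I = P_cr·L_e²/(π²E) = 1.217×10^5 × 9.540² / (π² × 2.04×10^11) = 5.500×10^-6 m⁴
I_req = 5.500×10^6 mm⁴
Rectangle, weak axis: I_min = h·b³/12 with h = 124 mm fixed  ⇒  b = (12I/h)^(1/3) = 81.0 mm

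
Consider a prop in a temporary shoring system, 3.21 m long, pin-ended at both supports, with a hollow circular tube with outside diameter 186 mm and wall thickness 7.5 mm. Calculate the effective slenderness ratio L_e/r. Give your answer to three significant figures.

λ ≈ 50.8

Inner diameter d_i = 186 − 2×7.5 = 171.0 mm
I = π(d_o⁴ − d_i⁴)/64 = π(186⁴ − 171.0⁴)/64 = 1.678×10^7 mm⁴
A = 4.206×10^3 mm²;  r_min = √(I/A) = √(1.678×10^7/4.206×10^3) = 63.16 mm
L_e = K·L = 1 × 3.21 m = 3.210 m = 3210.0 mm
λ = L_e / r_min = 3210.0 / 63.16 = 50.8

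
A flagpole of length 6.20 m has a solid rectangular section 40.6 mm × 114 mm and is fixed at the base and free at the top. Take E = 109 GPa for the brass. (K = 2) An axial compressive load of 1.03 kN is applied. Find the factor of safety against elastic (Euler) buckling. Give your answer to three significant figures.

n ≈ 4.32

Buckling occurs about the weak axis: I_min = h·b³/12 with b = 40.6 mm (the shorter side).
I_min = 114×40.6³/12 = 6.358×10^5 mm⁴
I = 6.358×10^5 mm⁴ = 6.358×10^-7 m⁴
Effective length L_e = K·L = 2 × 6.20 = 12.40 m
P_cr = π²EI / L_e² = π² × 109×10⁹ × 6.358×10^-7 / 12.40² = 4.448×10^3 N
Factor of safety n = P_cr / P = 4.4482 / 1.03 = 4.32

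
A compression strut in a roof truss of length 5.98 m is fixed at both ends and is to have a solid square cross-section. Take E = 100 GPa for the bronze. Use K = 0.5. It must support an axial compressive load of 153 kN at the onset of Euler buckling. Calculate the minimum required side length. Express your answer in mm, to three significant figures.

L_e = K·L = 0.5 × 5.98 = 2.990 m
Required I = P_cr·L_e²/(π²E) = 1.530×10^5 × 2.990² / (π² × 1.00×10^11) = 1.386×10^-6 m⁴
I_req = 1.386×10^6 mm⁴
Solid square: I = a⁴/12  ⇒  a = (12I)^(1/4) = (12×1.386×10^6)^(1/4) = 63.9 mm

a ≈ 63.9 mm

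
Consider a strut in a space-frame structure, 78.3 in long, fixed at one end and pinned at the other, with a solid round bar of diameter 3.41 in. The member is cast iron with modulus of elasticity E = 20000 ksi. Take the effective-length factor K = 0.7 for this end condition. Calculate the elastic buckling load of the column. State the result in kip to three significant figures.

P_cr ≈ 436 kip

I = πd⁴/64 = π×3.41⁴/64 = 6.637 in⁴
Effective length L_e = K·L = 0.7 × 78.3 = 54.81 in
P_cr = π²EI / L_e² = π² × 20000×10³ × 6.637 / 54.81² = 4.361×10^5 lb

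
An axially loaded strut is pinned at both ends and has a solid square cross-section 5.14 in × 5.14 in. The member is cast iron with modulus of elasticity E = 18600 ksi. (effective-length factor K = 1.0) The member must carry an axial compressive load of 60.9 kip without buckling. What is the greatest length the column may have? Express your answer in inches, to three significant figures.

I = a⁴/12 = 5.14⁴/12 = 58.17 in⁴
At the buckling limit P_cr = P = 6.090×10^4 lb
From P_cr = π²EI/(K·L)²:  L = (1/K)·√(π²EI/P_cr) = (1/1)·√(π²×1.86×10^7×58.17/6.090×10^4)
L = 419 in

L_max ≈ 419 in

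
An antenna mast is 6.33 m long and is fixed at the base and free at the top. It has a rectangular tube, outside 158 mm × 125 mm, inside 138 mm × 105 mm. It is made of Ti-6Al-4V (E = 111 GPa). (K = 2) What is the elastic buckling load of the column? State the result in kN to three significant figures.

Weak-axis I_min = (h_o·b_o³ − h_i·b_i³)/12 with b_o = 125, b_i = 105.0 mm (shorter outer/inner sides).
I_min = (158×125³ − 138.0×105.0³)/12 = 1.240×10^7 mm⁴
I = 1.240×10^7 mm⁴ = 1.240×10^-5 m⁴
Effective length L_e = K·L = 2 × 6.33 = 12.66 m
P_cr = π²EI / L_e² = π² × 111×10⁹ × 1.240×10^-5 / 12.66² = 8.478×10^4 N

P_cr ≈ 84.8 kN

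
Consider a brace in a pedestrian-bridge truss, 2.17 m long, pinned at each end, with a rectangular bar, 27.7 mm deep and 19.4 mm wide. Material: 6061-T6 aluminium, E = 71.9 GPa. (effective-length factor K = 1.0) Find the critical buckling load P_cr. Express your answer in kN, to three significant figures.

Buckling occurs about the weak axis: I_min = h·b³/12 with b = 19.4 mm (the shorter side).
I_min = 27.7×19.4³/12 = 1.685×10^4 mm⁴
I = 1.685×10^4 mm⁴ = 1.685×10^-8 m⁴
Effective length L_e = K·L = 1 × 2.17 = 2.170 m
P_cr = π²EI / L_e² = π² × 71.9×10⁹ × 1.685×10^-8 / 2.170² = 2.540×10^3 N

P_cr ≈ 2.54 kN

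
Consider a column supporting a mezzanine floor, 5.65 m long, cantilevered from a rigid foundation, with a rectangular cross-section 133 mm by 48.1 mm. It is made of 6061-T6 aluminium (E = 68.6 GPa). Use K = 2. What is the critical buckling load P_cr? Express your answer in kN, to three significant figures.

P_cr ≈ 6.54 kN

Buckling occurs about the weak axis: I_min = h·b³/12 with b = 48.1 mm (the shorter side).
I_min = 133×48.1³/12 = 1.233×10^6 mm⁴
I = 1.233×10^6 mm⁴ = 1.233×10^-6 m⁴
Effective length L_e = K·L = 2 × 5.65 = 11.30 m
P_cr = π²EI / L_e² = π² × 68.6×10⁹ × 1.233×10^-6 / 11.30² = 6.540×10^3 N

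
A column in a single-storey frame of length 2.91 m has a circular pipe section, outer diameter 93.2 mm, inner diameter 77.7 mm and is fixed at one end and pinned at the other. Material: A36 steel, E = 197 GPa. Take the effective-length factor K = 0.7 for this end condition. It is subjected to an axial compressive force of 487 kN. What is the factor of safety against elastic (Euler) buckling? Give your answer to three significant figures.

n ≈ 1.84

d_o = 93.2 mm, d_i = 77.7 mm
I = π(d_o⁴ − d_i⁴)/64 = π(93.2⁴ − 77.70⁴)/64 = 1.915×10^6 mm⁴
I = 1.915×10^6 mm⁴ = 1.915×10^-6 m⁴
Effective length L_e = K·L = 0.7 × 2.91 = 2.037 m
P_cr = π²EI / L_e² = π² × 197×10⁹ × 1.915×10^-6 / 2.037² = 8.971×10^5 N
Factor of safety n = P_cr / P = 897.10 / 487 = 1.84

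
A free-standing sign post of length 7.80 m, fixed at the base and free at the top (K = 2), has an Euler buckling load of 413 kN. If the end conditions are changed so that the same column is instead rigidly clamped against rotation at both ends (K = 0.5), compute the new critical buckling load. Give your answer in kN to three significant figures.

P_cr ∝ 1/K², so P_cr,new = P_cr,old × (K_old/K_new)² = 413 × (2/0.5)²
= 413 × 16.00 = 6610 kN

P_cr ≈ 6610 kN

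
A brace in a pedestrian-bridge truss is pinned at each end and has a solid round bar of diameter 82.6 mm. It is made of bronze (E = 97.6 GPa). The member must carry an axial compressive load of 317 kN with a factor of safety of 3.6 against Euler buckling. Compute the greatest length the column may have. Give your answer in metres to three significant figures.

L_max ≈ 1.39 m

I = πd⁴/64 = π×82.6⁴/64 = 2.285×10^6 mm⁴
I = 2.285×10^-6 m⁴
Required critical load P_cr = n·P = 3.6 × 317 = 1141 kN = 1.141×10^6 N
From P_cr = π²EI/(K·L)²:  L = (1/K)·√(π²EI/P_cr) = (1/1)·√(π²×9.76×10^10×2.285×10^-6/1.141×10^6)
L = 1.39 m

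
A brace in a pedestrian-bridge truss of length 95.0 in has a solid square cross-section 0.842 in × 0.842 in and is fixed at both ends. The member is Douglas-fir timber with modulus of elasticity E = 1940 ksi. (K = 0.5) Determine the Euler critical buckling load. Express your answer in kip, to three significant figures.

P_cr ≈ 0.355 kip

I = a⁴/12 = 0.842⁴/12 = 4.189×10^-2 in⁴
Effective length L_e = K·L = 0.5 × 95.0 = 47.50 in
P_cr = π²EI / L_e² = π² × 1940×10³ × 4.189×10^-2 / 47.50² = 355.5 lb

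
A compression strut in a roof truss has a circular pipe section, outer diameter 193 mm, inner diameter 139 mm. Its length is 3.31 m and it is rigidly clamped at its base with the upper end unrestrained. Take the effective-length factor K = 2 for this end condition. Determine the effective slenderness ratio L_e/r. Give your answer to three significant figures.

d_o = 193 mm, d_i = 139 mm
I = π(d_o⁴ − d_i⁴)/64 = π(193⁴ − 139.0⁴)/64 = 4.978×10^7 mm⁴
A = 1.408×10^4 mm²;  r_min = √(I/A) = √(4.978×10^7/1.408×10^4) = 59.46 mm
L_e = K·L = 2 × 3.31 m = 6.620 m = 6620.0 mm
λ = L_e / r_min = 6620.0 / 59.46 = 111

λ ≈ 111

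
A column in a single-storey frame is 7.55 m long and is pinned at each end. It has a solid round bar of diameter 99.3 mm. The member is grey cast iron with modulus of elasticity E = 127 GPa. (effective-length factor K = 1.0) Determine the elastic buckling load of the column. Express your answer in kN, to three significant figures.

I = πd⁴/64 = π×99.3⁴/64 = 4.773×10^6 mm⁴
I = 4.773×10^6 mm⁴ = 4.773×10^-6 m⁴
Effective length L_e = K·L = 1 × 7.55 = 7.550 m
P_cr = π²EI / L_e² = π² × 127×10⁹ × 4.773×10^-6 / 7.550² = 1.049×10^5 N

P_cr ≈ 105 kN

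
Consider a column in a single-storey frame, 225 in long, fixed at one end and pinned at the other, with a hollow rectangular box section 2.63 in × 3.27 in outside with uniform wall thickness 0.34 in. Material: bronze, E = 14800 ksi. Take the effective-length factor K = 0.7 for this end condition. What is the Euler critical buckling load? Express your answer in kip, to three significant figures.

P_cr ≈ 19.8 kip

Inner dimensions: h_i = 3.27 − 2×0.34 = 2.590 in, b_i = 2.63 − 2×0.34 = 1.950 in
Weak-axis I_min = (h_o·b_o³ − h_i·b_i³)/12 with b_o = 2.63, b_i = 1.950 in (shorter outer/inner sides).
I_min = (3.27×2.63³ − 2.590×1.950³)/12 = 3.357 in⁴
Effective length L_e = K·L = 0.7 × 225 = 157.5 in
P_cr = π²EI / L_e² = π² × 14800×10³ × 3.357 / 157.5² = 1.977×10^4 lb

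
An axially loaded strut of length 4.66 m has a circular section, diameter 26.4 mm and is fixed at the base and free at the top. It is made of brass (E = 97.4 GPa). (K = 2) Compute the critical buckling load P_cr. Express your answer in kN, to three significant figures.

P_cr ≈ 0.264 kN

I = πd⁴/64 = π×26.4⁴/64 = 2.384×10^4 mm⁴
I = 2.384×10^4 mm⁴ = 2.384×10^-8 m⁴
Effective length L_e = K·L = 2 × 4.66 = 9.320 m
P_cr = π²EI / L_e² = π² × 97.4×10⁹ × 2.384×10^-8 / 9.320² = 263.9 N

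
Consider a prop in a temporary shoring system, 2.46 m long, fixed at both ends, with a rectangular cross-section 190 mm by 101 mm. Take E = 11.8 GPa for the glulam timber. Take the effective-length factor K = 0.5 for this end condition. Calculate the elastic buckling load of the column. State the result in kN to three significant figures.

Buckling occurs about the weak axis: I_min = h·b³/12 with b = 101 mm (the shorter side).
I_min = 190×101³/12 = 1.631×10^7 mm⁴
I = 1.631×10^7 mm⁴ = 1.631×10^-5 m⁴
Effective length L_e = K·L = 0.5 × 2.46 = 1.230 m
P_cr = π²EI / L_e² = π² × 11.8×10⁹ × 1.631×10^-5 / 1.230² = 1.256×10^6 N

P_cr ≈ 1260 kN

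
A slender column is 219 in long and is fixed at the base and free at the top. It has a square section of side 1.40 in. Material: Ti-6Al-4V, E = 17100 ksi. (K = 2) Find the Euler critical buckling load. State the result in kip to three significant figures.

P_cr ≈ 0.282 kip

I = a⁴/12 = 1.40⁴/12 = 0.3201 in⁴
Effective length L_e = K·L = 2 × 219 = 438.0 in
P_cr = π²EI / L_e² = π² × 17100×10³ × 0.3201 / 438.0² = 281.6 lb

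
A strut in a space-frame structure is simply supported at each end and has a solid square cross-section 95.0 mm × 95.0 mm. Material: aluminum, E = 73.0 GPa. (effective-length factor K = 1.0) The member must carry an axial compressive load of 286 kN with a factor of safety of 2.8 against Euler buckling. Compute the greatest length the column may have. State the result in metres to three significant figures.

L_max ≈ 2.47 m

I = a⁴/12 = 95.0⁴/12 = 6.788×10^6 mm⁴
I = 6.788×10^-6 m⁴
Required critical load P_cr = n·P = 2.8 × 286 = 800.8 kN = 8.008×10^5 N
From P_cr = π²EI/(K·L)²:  L = (1/K)·√(π²EI/P_cr) = (1/1)·√(π²×7.30×10^10×6.788×10^-6/8.008×10^5)
L = 2.47 m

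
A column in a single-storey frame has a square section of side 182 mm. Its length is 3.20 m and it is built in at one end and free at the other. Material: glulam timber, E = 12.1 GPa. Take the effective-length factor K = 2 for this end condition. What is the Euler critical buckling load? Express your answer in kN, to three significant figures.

P_cr ≈ 267 kN

I = a⁴/12 = 182⁴/12 = 9.143×10^7 mm⁴
I = 9.143×10^7 mm⁴ = 9.143×10^-5 m⁴
Effective length L_e = K·L = 2 × 3.20 = 6.400 m
P_cr = π²EI / L_e² = π² × 12.1×10⁹ × 9.143×10^-5 / 6.400² = 2.666×10^5 N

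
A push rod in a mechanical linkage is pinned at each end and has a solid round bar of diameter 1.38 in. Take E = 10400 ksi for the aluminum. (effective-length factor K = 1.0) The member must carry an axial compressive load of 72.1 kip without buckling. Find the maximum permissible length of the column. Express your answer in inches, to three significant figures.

L_max ≈ 15.9 in

I = πd⁴/64 = π×1.38⁴/64 = 0.1780 in⁴
At the buckling limit P_cr = P = 7.210×10^4 lb
From P_cr = π²EI/(K·L)²:  L = (1/K)·√(π²EI/P_cr) = (1/1)·√(π²×1.04×10^7×0.1780/7.210×10^4)
L = 15.9 in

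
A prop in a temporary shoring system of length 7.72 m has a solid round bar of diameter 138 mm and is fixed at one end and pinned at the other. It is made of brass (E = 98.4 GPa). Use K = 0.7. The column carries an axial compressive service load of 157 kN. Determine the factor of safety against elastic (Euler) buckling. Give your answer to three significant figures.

I = πd⁴/64 = π×138⁴/64 = 1.780×10^7 mm⁴
I = 1.780×10^7 mm⁴ = 1.780×10^-5 m⁴
Effective length L_e = K·L = 0.7 × 7.72 = 5.404 m
P_cr = π²EI / L_e² = π² × 98.4×10⁹ × 1.780×10^-5 / 5.404² = 5.920×10^5 N
Factor of safety n = P_cr / P = 592.04 / 157 = 3.77

n ≈ 3.77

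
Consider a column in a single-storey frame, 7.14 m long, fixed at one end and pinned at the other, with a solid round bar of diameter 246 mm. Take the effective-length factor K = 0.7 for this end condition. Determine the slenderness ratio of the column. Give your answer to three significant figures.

I = πd⁴/64 = π×246⁴/64 = 1.798×10^8 mm⁴
A = 4.753×10^4 mm²;  r_min = √(I/A) = √(1.798×10^8/4.753×10^4) = 61.50 mm
L_e = K·L = 0.7 × 7.14 m = 4.998 m = 4998.0 mm
λ = L_e / r_min = 4998.0 / 61.50 = 81.3

λ ≈ 81.3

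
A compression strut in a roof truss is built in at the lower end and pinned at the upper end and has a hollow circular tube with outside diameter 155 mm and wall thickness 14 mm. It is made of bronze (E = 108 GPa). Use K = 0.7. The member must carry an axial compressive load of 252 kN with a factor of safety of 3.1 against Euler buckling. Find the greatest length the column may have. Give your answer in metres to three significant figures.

Inner diameter d_i = 155 − 2×14 = 127.0 mm
I = π(d_o⁴ − d_i⁴)/64 = π(155⁴ − 127.0⁴)/64 = 1.556×10^7 mm⁴
I = 1.556×10^-5 m⁴
Required critical load P_cr = n·P = 3.1 × 252 = 781.2 kN = 7.812×10^5 N
From P_cr = π²EI/(K·L)²:  L = (1/K)·√(π²EI/P_cr) = (1/0.7)·√(π²×1.08×10^11×1.556×10^-5/7.812×10^5)
L = 6.58 m

L_max ≈ 6.58 m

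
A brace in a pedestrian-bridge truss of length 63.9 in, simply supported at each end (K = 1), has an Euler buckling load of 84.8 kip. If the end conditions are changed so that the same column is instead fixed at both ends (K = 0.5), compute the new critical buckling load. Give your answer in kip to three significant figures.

P_cr ∝ 1/K², so P_cr,new = P_cr,old × (K_old/K_new)² = 84.8 × (1/0.5)²
= 84.8 × 4.000 = 339 kip

P_cr ≈ 339 kip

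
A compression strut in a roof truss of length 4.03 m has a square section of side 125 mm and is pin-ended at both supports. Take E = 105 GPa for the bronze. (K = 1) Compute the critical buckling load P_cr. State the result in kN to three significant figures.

I = a⁴/12 = 125⁴/12 = 2.035×10^7 mm⁴
I = 2.035×10^7 mm⁴ = 2.035×10^-5 m⁴
Effective length L_e = K·L = 1 × 4.03 = 4.030 m
P_cr = π²EI / L_e² = π² × 105×10⁹ × 2.035×10^-5 / 4.030² = 1.298×10^6 N

P_cr ≈ 1300 kN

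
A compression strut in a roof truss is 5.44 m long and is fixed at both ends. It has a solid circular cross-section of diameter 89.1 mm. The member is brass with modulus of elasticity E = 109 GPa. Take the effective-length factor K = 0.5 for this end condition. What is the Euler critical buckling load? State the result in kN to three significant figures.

P_cr ≈ 450 kN

I = πd⁴/64 = π×89.1⁴/64 = 3.094×10^6 mm⁴
I = 3.094×10^6 mm⁴ = 3.094×10^-6 m⁴
Effective length L_e = K·L = 0.5 × 5.44 = 2.720 m
P_cr = π²EI / L_e² = π² × 109×10⁹ × 3.094×10^-6 / 2.720² = 4.499×10^5 N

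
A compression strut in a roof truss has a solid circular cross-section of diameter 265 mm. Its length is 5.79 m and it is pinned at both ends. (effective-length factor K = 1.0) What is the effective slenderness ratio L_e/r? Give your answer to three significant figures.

For a solid circle r = d/4 = 265/4 = 66.25 mm
L_e = K·L = 1 × 5.79 m = 5.790 m = 5790.0 mm
λ = L_e / r_min = 5790.0 / 66.25 = 87.4

λ ≈ 87.4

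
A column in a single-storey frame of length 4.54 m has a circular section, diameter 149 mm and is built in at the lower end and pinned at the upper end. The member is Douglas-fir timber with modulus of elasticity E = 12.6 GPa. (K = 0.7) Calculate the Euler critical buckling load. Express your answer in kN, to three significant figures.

I = πd⁴/64 = π×149⁴/64 = 2.419×10^7 mm⁴
I = 2.419×10^7 mm⁴ = 2.419×10^-5 m⁴
Effective length L_e = K·L = 0.7 × 4.54 = 3.178 m
P_cr = π²EI / L_e² = π² × 12.6×10⁹ × 2.419×10^-5 / 3.178² = 2.979×10^5 N

P_cr ≈ 298 kN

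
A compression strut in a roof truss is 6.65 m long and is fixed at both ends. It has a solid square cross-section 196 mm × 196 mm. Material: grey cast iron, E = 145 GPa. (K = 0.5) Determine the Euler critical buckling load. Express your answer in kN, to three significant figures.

P_cr ≈ 15900 kN

I = a⁴/12 = 196⁴/12 = 1.230×10^8 mm⁴
I = 1.230×10^8 mm⁴ = 1.230×10^-4 m⁴
Effective length L_e = K·L = 0.5 × 6.65 = 3.325 m
P_cr = π²EI / L_e² = π² × 145×10⁹ × 1.230×10^-4 / 3.325² = 1.592×10^7 N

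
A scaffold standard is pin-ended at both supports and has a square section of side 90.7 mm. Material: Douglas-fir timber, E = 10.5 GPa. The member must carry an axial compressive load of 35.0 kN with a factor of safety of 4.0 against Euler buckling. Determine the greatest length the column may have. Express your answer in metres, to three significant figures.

L_max ≈ 2.04 m

I = a⁴/12 = 90.7⁴/12 = 5.640×10^6 mm⁴
I = 5.640×10^-6 m⁴
Required critical load P_cr = n·P = 4.0 × 35.0 = 140.0 kN = 1.400×10^5 N
From P_cr = π²EI/(K·L)²:  L = (1/K)·√(π²EI/P_cr) = (1/1)·√(π²×1.05×10^10×5.640×10^-6/1.400×10^5)
L = 2.04 m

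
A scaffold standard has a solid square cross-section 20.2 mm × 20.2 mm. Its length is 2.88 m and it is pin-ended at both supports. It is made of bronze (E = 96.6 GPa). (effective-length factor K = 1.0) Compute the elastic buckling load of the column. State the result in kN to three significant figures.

P_cr ≈ 1.59 kN

I = a⁴/12 = 20.2⁴/12 = 1.387×10^4 mm⁴
I = 1.387×10^4 mm⁴ = 1.387×10^-8 m⁴
Effective length L_e = K·L = 1 × 2.88 = 2.880 m
P_cr = π²EI / L_e² = π² × 96.6×10⁹ × 1.387×10^-8 / 2.880² = 1.595×10^3 N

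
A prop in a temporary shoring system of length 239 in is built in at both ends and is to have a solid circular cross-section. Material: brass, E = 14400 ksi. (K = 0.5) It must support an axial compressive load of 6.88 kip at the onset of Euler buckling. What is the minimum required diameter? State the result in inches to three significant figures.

d ≈ 1.94 in

L_e = K·L = 0.5 × 239 = 119.5 in
Required I = P_cr·L_e²/(π²E) = 6.880×10^3 × 119.5² / (π² × 1.44×10^7) = 0.6913 in⁴
Solid circle: I = πd⁴/64  ⇒  d = (64I/π)^(1/4) = (64×0.6913/π)^(1/4) = 1.94 in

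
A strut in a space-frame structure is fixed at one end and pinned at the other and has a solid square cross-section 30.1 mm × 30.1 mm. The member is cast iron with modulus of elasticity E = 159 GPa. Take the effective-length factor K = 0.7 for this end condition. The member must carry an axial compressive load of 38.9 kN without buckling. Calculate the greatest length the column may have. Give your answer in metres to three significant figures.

L_max ≈ 2.37 m

I = a⁴/12 = 30.1⁴/12 = 6.840×10^4 mm⁴
I = 6.840×10^-8 m⁴
At the buckling limit P_cr = P = 3.890×10^4 N
From P_cr = π²EI/(K·L)²:  L = (1/K)·√(π²EI/P_cr) = (1/0.7)·√(π²×1.59×10^11×6.840×10^-8/3.890×10^4)
L = 2.37 m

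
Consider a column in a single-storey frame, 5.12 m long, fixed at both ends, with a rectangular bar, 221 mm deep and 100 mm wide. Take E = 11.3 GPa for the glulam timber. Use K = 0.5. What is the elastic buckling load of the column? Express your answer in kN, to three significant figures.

P_cr ≈ 313 kN

Buckling occurs about the weak axis: I_min = h·b³/12 with b = 100 mm (the shorter side).
I_min = 221×100³/12 = 1.842×10^7 mm⁴
I = 1.842×10^7 mm⁴ = 1.842×10^-5 m⁴
Effective length L_e = K·L = 0.5 × 5.12 = 2.560 m
P_cr = π²EI / L_e² = π² × 11.3×10⁹ × 1.842×10^-5 / 2.560² = 3.134×10^5 N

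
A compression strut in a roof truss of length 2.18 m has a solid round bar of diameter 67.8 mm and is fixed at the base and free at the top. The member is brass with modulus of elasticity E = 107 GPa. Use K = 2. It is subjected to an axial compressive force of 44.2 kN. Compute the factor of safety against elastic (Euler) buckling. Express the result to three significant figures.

I = πd⁴/64 = π×67.8⁴/64 = 1.037×10^6 mm⁴
I = 1.037×10^6 mm⁴ = 1.037×10^-6 m⁴
Effective length L_e = K·L = 2 × 2.18 = 4.360 m
P_cr = π²EI / L_e² = π² × 107×10⁹ × 1.037×10^-6 / 4.360² = 5.762×10^4 N
Factor of safety n = P_cr / P = 57.623 / 44.2 = 1.30

n ≈ 1.30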